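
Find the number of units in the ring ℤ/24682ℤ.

Factor 24682: 24682 = 2 × 7 × 41 × 43.
φ(24682) = 24682 · (1 − 1/2) · (1 − 1/7) · (1 − 1/41) · (1 − 1/43)
       = 24682 · 10080/24682 = 10080.

10080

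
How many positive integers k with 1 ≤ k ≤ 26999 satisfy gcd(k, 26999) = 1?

26999 = 7**2 · 19 · 29.
φ(7^2) = 7^1·(7−1) = 7·6 = 42.
φ(19) = 19 − 1 = 18.
φ(29) = 29 − 1 = 28.
Since φ is multiplicative, φ(26999) = 42 · 18 · 28 = 21168.

21168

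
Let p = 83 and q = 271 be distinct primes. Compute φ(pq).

22140

φ(22493) = 22493 · (1 − 1/83) · (1 − 1/271)
       = 22493 · 22140/22493 = 22140.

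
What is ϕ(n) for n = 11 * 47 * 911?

φ(11) = 11 − 1 = 10.
φ(47) = 47 − 1 = 46.
φ(911) = 911 − 1 = 910.
Since φ is multiplicative, φ(470987) = 10 · 46 · 910 = 418600.

418600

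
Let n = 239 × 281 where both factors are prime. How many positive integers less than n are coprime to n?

φ(67159) = 67159 · (1 − 1/239) · (1 − 1/281)
       = 67159 · 66640/67159 = 66640.

66640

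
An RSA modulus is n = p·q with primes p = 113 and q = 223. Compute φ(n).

24864

φ(113) = 113 − 1 = 112.
φ(223) = 223 − 1 = 222.
Multiply: 112 · 222 = 24864.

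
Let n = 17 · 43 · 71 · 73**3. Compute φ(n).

φ(17) = 17 − 1 = 16.
φ(43) = 43 − 1 = 42.
φ(71) = 71 − 1 = 70.
φ(73^3) = 73^3 − 73^2 = 389017 − 5329 = 383688.
Multiply: 16 · 42 · 70 · 383688 = 18048683520.

18048683520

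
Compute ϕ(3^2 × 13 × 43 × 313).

φ(1574703) = 1574703 · (1 − 1/3) · (1 − 1/13) · (1 − 1/43) · (1 − 1/313)
       = 1574703 · 314496/524901 = 943488.

943488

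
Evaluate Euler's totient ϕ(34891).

Factor 34891: 34891 = 23 × 37 × 41.
φ(23) = 23 − 1 = 22.
φ(37) = 37 − 1 = 36.
φ(41) = 41 − 1 = 40.
Since φ is multiplicative, φ(34891) = 22 · 36 · 40 = 31680.

31680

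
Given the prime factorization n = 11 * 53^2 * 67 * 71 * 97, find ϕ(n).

12223411200

φ(14257694671) = 14257694671 · (1 − 1/11) · (1 − 1/53) · (1 − 1/67) · (1 − 1/71) · (1 − 1/97)
       = 14257694671 · 230630400/269013107 = 12223411200.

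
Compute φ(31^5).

27705630

φ(31^5) = 31^5 − 31^4 = 28629151 − 923521 = 27705630.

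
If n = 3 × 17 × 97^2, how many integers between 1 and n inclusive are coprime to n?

297984

φ(479859) = 479859 · (1 − 1/3) · (1 − 1/17) · (1 − 1/97)
       = 479859 · 3072/4947 = 297984.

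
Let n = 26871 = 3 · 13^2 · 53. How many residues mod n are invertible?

16224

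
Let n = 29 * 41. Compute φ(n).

1120

φ(29) = 29 − 1 = 28.
φ(41) = 41 − 1 = 40.
φ(1189) = 28 × 40 = 1120.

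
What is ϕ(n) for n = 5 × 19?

φ(95) = 95 · (1 − 1/5) · (1 − 1/19)
       = 95 · 72/95 = 72.

72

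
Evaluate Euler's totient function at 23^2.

φ(23^2) = 23^2 − 23^1 = 529 − 23 = 506.

506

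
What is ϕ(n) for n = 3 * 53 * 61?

6240

φ(3) = 3 − 1 = 2.
φ(53) = 53 − 1 = 52.
φ(61) = 61 − 1 = 60.
Multiply: 2 · 52 · 60 = 6240.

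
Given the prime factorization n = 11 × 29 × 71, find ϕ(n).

φ(22649) = 22649 · (1 − 1/11) · (1 − 1/29) · (1 − 1/71)
       = 22649 · 19600/22649 = 19600.

19600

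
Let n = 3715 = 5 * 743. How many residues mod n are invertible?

2968

φ(5) = 5 − 1 = 4.
φ(743) = 743 − 1 = 742.
Since φ is multiplicative, φ(3715) = 4 · 742 = 2968.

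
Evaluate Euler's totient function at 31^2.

φ(961) = 961 · (1 − 1/31)
       = 961 · 30/31 = 930.

930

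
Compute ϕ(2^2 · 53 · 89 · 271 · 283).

φ(1447043524) = 1447043524 · (1 − 1/2) · (1 − 1/53) · (1 − 1/89) · (1 − 1/271) · (1 − 1/283)
       = 1447043524 · 348416640/723521762 = 696833280.

696833280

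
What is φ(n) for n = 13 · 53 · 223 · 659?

91151424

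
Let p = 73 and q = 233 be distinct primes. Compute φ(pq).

16704

φ(17009) = 17009 · (1 − 1/73) · (1 − 1/233)
       = 17009 · 16704/17009 = 16704.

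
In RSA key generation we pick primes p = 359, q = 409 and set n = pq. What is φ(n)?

φ(pq) = (p−1)(q−1) = 358 · 408 = 146064.

146064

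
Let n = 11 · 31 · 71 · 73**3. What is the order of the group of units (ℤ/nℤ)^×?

8057448000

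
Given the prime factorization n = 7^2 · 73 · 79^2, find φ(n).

18633888

φ(7^2) = 7^2 − 7^1 = 49 − 7 = 42.
φ(73) = 73 − 1 = 72.
φ(79^2) = 79^2 − 79^1 = 6241 − 79 = 6162.
Multiply: 42 · 72 · 6162 = 18633888.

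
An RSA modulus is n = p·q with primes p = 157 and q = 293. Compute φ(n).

For distinct primes, φ(pq) = (p−1)(q−1) = 156 × 292 = 45552.

45552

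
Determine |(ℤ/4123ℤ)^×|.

First factor: 4123 = 7 · 19 · 31.
φ(4123) = 4123 · (1 − 1/7) · (1 − 1/19) · (1 − 1/31)
       = 4123 · 3240/4123 = 3240.

3240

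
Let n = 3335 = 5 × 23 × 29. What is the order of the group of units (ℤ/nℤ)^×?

φ(3335) = 3335 · (1 − 1/5) · (1 − 1/23) · (1 − 1/29)
       = 3335 · 2464/3335 = 2464.

2464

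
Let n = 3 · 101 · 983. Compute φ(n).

196400

φ(3) = 3 − 1 = 2.
φ(101) = 101 − 1 = 100.
φ(983) = 983 − 1 = 982.
φ(297849) = 2 × 100 × 982 = 196400.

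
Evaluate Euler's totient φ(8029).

6480

8029 = 7 · 31 · 37.
φ(7) = 7 − 1 = 6.
φ(31) = 31 − 1 = 30.
φ(37) = 37 − 1 = 36.
φ(8029) = 6 × 30 × 36 = 6480.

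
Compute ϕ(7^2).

φ(7^2) = 7^2 − 7^1 = 49 − 7 = 42.

42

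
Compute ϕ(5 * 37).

144

φ(5) = 5 − 1 = 4.
φ(37) = 37 − 1 = 36.
Multiply: 4 · 36 = 144.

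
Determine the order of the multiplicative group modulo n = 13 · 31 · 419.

150480

φ(168857) = 168857 · (1 − 1/13) · (1 − 1/31) · (1 − 1/419)
       = 168857 · 150480/168857 = 150480.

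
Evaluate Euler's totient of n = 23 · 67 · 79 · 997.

φ(23) = 23 − 1 = 22.
φ(67) = 67 − 1 = 66.
φ(79) = 79 − 1 = 78.
φ(997) = 997 − 1 = 996.
Since φ is multiplicative, φ(121373783) = 22 · 66 · 78 · 996 = 112802976.

112802976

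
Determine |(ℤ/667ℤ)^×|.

616

First factor: 667 = 23 × 29.
φ(667) = 667 · (1 − 1/23) · (1 − 1/29)
       = 667 · 616/667 = 616.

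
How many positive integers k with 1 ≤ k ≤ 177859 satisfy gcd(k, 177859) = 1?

Prime factorization: 177859 = 11 · 19 · 23 · 37.
φ(177859) = 177859 · (1 − 1/11) · (1 − 1/19) · (1 − 1/23) · (1 − 1/37)
       = 177859 · 142560/177859 = 142560.

142560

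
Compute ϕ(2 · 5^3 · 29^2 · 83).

φ(2) = 2 − 1 = 1.
φ(5^3) = 5^2·(5−1) = 25·4 = 100.
φ(29^2) = 29^2 − 29^1 = 841 − 29 = 812.
φ(83) = 83 − 1 = 82.
Since φ is multiplicative, φ(17450750) = 1 · 100 · 812 · 82 = 6658400.

6658400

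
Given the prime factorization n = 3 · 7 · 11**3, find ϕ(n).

φ(27951) = 27951 · (1 − 1/3) · (1 − 1/7) · (1 − 1/11)
       = 27951 · 120/231 = 14520.

14520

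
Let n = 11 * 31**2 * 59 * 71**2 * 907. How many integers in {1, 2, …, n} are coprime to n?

2428821108000

φ(2851622737843) = 2851622737843 · (1 − 1/11) · (1 − 1/31) · (1 − 1/59) · (1 − 1/71) · (1 − 1/907)
       = 2851622737843 · 1103508000/1295603243 = 2428821108000.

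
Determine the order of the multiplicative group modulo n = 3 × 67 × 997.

131472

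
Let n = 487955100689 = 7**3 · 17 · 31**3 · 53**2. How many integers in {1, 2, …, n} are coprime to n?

φ(487955100689) = 487955100689 · (1 − 1/7) · (1 − 1/17) · (1 − 1/31) · (1 − 1/53)
       = 487955100689 · 149760/195517 = 373758577920.

373758577920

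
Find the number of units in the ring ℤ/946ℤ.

420

Factor 946: 946 = 2 * 11 * 43.
φ(946) = 946 · (1 − 1/2) · (1 − 1/11) · (1 − 1/43)
       = 946 · 420/946 = 420.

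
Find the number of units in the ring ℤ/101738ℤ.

39312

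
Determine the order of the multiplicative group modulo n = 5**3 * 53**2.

275600

φ(5^3) = 5^2·(5−1) = 25·4 = 100.
φ(53^2) = 53^1·(53−1) = 53·52 = 2756.
φ(351125) = 100 × 2756 = 275600.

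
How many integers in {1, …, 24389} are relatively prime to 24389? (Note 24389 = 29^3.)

23548

φ(24389) = 24389 · (1 − 1/29)
       = 24389 · 28/29 = 23548.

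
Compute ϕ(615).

Prime factorization: 615 = 3 · 5 · 41.
φ(3) = 3 − 1 = 2.
φ(5) = 5 − 1 = 4.
φ(41) = 41 − 1 = 40.
Multiply: 2 · 4 · 40 = 320.

320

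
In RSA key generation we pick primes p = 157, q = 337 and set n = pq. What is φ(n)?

52416

φ(52909) = 52909 · (1 − 1/157) · (1 − 1/337)
       = 52909 · 52416/52909 = 52416.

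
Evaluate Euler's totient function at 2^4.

8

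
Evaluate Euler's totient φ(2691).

1584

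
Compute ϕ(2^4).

φ(16) = 16 · (1 − 1/2)
       = 16 · 1/2 = 8.

8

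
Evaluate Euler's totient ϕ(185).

Prime factorization: 185 = 5 · 37.
φ(185) = 185 · (1 − 1/5) · (1 − 1/37)
       = 185 · 144/185 = 144.

144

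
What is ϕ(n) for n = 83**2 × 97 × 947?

618093696

φ(632816651) = 632816651 · (1 − 1/83) · (1 − 1/97) · (1 − 1/947)
       = 632816651 · 7446912/7624297 = 618093696.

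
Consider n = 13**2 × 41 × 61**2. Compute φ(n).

22838400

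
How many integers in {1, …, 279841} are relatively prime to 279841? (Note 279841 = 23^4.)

267674

φ(279841) = 279841 · (1 − 1/23)
       = 279841 · 22/23 = 267674.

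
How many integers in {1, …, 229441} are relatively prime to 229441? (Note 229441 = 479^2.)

228962

φ(229441) = 229441 · (1 − 1/479)
       = 229441 · 478/479 = 228962.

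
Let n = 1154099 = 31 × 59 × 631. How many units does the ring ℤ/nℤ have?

φ(1154099) = 1154099 · (1 − 1/31) · (1 − 1/59) · (1 − 1/631)
       = 1154099 · 1096200/1154099 = 1096200.

1096200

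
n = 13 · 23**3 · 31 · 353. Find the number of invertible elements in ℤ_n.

φ(1730865253) = 1730865253 · (1 − 1/13) · (1 − 1/23) · (1 − 1/31) · (1 − 1/353)
       = 1730865253 · 2787840/3271957 = 1474767360.

1474767360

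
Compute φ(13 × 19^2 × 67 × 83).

22210848

φ(26097773) = 26097773 · (1 − 1/13) · (1 − 1/19) · (1 − 1/67) · (1 − 1/83)
       = 26097773 · 1168992/1373567 = 22210848.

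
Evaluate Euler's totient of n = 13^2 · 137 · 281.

φ(6505993) = 6505993 · (1 − 1/13) · (1 − 1/137) · (1 − 1/281)
       = 6505993 · 456960/500461 = 5940480.

5940480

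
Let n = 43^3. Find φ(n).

φ(79507) = 79507 · (1 − 1/43)
       = 79507 · 42/43 = 77658.

77658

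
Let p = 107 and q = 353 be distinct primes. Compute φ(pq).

37312

φ(37771) = 37771 · (1 − 1/107) · (1 − 1/353)
       = 37771 · 37312/37771 = 37312.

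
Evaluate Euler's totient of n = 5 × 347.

φ(1735) = 1735 · (1 − 1/5) · (1 − 1/347)
       = 1735 · 1384/1735 = 1384.

1384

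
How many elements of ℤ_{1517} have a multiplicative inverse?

1517 = 37 * 41.
φ(37) = 37 − 1 = 36.
φ(41) = 41 − 1 = 40.
Multiply: 36 · 40 = 1440.

1440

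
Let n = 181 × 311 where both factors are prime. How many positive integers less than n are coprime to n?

φ(n) = (p − 1)(q − 1) = (181−1)(311−1) = 180·310 = 55800.

55800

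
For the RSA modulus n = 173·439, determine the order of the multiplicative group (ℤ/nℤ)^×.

φ(173) = 173 − 1 = 172.
φ(439) = 439 − 1 = 438.
φ(75947) = 172 × 438 = 75336.

75336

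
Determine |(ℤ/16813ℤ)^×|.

14784

16813 = 17 × 23 × 43.
φ(16813) = 16813 · (1 − 1/17) · (1 − 1/23) · (1 − 1/43)
       = 16813 · 14784/16813 = 14784.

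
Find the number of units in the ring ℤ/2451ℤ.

1512

2451 = 3 * 19 * 43.
φ(3) = 3 − 1 = 2.
φ(19) = 19 − 1 = 18.
φ(43) = 43 − 1 = 42.
Since φ is multiplicative, φ(2451) = 2 · 18 · 42 = 1512.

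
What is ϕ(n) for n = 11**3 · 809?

φ(1076779) = 1076779 · (1 − 1/11) · (1 − 1/809)
       = 1076779 · 8080/8899 = 977680.

977680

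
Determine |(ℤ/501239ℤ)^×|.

Prime factorization: 501239 = 19 · 23 · 31 · 37.
φ(19) = 19 − 1 = 18.
φ(23) = 23 − 1 = 22.
φ(31) = 31 − 1 = 30.
φ(37) = 37 − 1 = 36.
φ(501239) = 18 × 22 × 30 × 36 = 427680.

427680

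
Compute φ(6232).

Prime factorization: 6232 = 2**3 × 19 × 41.
φ(2^3) = 2^2·(2−1) = 4·1 = 4.
φ(19) = 19 − 1 = 18.
φ(41) = 41 − 1 = 40.
Multiply: 4 · 18 · 40 = 2880.

2880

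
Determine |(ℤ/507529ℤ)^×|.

507529 = 11 * 29 * 37 * 43.
φ(507529) = 507529 · (1 − 1/11) · (1 − 1/29) · (1 − 1/37) · (1 − 1/43)
       = 507529 · 423360/507529 = 423360.

423360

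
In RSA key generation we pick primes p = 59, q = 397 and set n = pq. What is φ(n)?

22968

For distinct primes, φ(pq) = (p−1)(q−1) = 58 × 396 = 22968.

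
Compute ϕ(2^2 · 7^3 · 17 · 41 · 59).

21826560

φ(2^2) = 2^1·(2−1) = 2·1 = 2.
φ(7^3) = 7^3 − 7^2 = 343 − 49 = 294.
φ(17) = 17 − 1 = 16.
φ(41) = 41 − 1 = 40.
φ(59) = 59 − 1 = 58.
Since φ is multiplicative, φ(56420756) = 2 · 294 · 16 · 40 · 58 = 21826560.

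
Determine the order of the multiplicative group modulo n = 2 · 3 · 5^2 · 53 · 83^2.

φ(2) = 2 − 1 = 1.
φ(3) = 3 − 1 = 2.
φ(5^2) = 5^2 − 5^1 = 25 − 5 = 20.
φ(53) = 53 − 1 = 52.
φ(83^2) = 83^2 − 83^1 = 6889 − 83 = 6806.
Since φ is multiplicative, φ(54767550) = 1 · 2 · 20 · 52 · 6806 = 14156480.

14156480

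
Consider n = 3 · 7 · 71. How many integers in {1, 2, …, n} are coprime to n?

840

φ(1491) = 1491 · (1 − 1/3) · (1 − 1/7) · (1 − 1/71)
       = 1491 · 840/1491 = 840.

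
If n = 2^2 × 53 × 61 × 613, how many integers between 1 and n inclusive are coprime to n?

φ(2^2) = 2^2 − 2^1 = 4 − 2 = 2.
φ(53) = 53 − 1 = 52.
φ(61) = 61 − 1 = 60.
φ(613) = 613 − 1 = 612.
Multiply: 2 · 52 · 60 · 612 = 3818880.

3818880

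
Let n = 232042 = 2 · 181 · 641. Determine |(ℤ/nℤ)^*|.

φ(2) = 2 − 1 = 1.
φ(181) = 181 − 1 = 180.
φ(641) = 641 − 1 = 640.
φ(232042) = 1 × 180 × 640 = 115200.

115200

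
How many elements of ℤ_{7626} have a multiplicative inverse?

Prime factorization: 7626 = 2 · 3 · 31 · 41.
φ(2) = 2 − 1 = 1.
φ(3) = 3 − 1 = 2.
φ(31) = 31 − 1 = 30.
φ(41) = 41 − 1 = 40.
φ(7626) = 1 × 2 × 30 × 40 = 2400.

2400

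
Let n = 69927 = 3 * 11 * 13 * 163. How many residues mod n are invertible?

φ(69927) = 69927 · (1 − 1/3) · (1 − 1/11) · (1 − 1/13) · (1 − 1/163)
       = 69927 · 38880/69927 = 38880.

38880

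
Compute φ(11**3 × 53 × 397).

φ(11^3) = 11^2·(11−1) = 121·10 = 1210.
φ(53) = 53 − 1 = 52.
φ(397) = 397 − 1 = 396.
φ(28005571) = 1210 × 52 × 396 = 24916320.

24916320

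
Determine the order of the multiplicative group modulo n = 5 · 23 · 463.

40656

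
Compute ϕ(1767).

1080

Factor 1767: 1767 = 3 · 19 · 31.
φ(1767) = 1767 · (1 − 1/3) · (1 − 1/19) · (1 − 1/31)
       = 1767 · 1080/1767 = 1080.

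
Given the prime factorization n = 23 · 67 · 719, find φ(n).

φ(1107979) = 1107979 · (1 − 1/23) · (1 − 1/67) · (1 − 1/719)
       = 1107979 · 1042536/1107979 = 1042536.

1042536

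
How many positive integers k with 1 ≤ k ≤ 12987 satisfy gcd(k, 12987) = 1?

7776

First factor: 12987 = 3^3 × 13 × 37.
φ(3^3) = 3^2·(3−1) = 9·2 = 18.
φ(13) = 13 − 1 = 12.
φ(37) = 37 − 1 = 36.
Multiply: 18 · 12 · 36 = 7776.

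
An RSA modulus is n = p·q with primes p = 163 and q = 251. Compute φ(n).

40500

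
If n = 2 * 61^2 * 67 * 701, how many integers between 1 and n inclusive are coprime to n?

φ(2) = 2 − 1 = 1.
φ(61^2) = 61^2 − 61^1 = 3721 − 61 = 3660.
φ(67) = 67 − 1 = 66.
φ(701) = 701 − 1 = 700.
φ(349528414) = 1 × 3660 × 66 × 700 = 169092000.

169092000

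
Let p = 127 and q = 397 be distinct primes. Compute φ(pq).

φ(pq) = (p−1)(q−1) = 126 · 396 = 49896.

49896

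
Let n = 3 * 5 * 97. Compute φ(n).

768

φ(3) = 3 − 1 = 2.
φ(5) = 5 − 1 = 4.
φ(97) = 97 − 1 = 96.
φ(1455) = 2 × 4 × 96 = 768.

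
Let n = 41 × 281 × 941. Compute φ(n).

φ(41) = 41 − 1 = 40.
φ(281) = 281 − 1 = 280.
φ(941) = 941 − 1 = 940.
Multiply: 40 · 280 · 940 = 10528000.

10528000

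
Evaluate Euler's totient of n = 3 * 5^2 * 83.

φ(6225) = 6225 · (1 − 1/3) · (1 − 1/5) · (1 − 1/83)
       = 6225 · 656/1245 = 3280.

3280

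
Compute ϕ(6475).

Prime factorization: 6475 = 5**2 · 7 · 37.
φ(5^2) = 5^1·(5−1) = 5·4 = 20.
φ(7) = 7 − 1 = 6.
φ(37) = 37 − 1 = 36.
Since φ is multiplicative, φ(6475) = 20 · 6 · 36 = 4320.

4320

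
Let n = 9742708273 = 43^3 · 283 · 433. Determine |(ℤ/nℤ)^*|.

φ(9742708273) = 9742708273 · (1 − 1/43) · (1 − 1/283) · (1 − 1/433)
       = 9742708273 · 5116608/5269177 = 9460608192.

9460608192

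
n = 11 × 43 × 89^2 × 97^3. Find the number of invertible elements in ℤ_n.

2971232732160

φ(3419450780009) = 3419450780009 · (1 − 1/11) · (1 − 1/43) · (1 − 1/89) · (1 − 1/97)
       = 3419450780009 · 3548160/4083409 = 2971232732160.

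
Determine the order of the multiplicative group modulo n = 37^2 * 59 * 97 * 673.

4983939072

φ(37^2) = 37^2 − 37^1 = 1369 − 37 = 1332.
φ(59) = 59 − 1 = 58.
φ(97) = 97 − 1 = 96.
φ(673) = 673 − 1 = 672.
Multiply: 1332 · 58 · 96 · 672 = 4983939072.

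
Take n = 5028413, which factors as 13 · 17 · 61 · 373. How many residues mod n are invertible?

4285440

φ(13) = 13 − 1 = 12.
φ(17) = 17 − 1 = 16.
φ(61) = 61 − 1 = 60.
φ(373) = 373 − 1 = 372.
Multiply: 12 · 16 · 60 · 372 = 4285440.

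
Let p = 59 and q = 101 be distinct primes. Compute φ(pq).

5800

φ(n) = (p − 1)(q − 1) = (59−1)(101−1) = 58·100 = 5800.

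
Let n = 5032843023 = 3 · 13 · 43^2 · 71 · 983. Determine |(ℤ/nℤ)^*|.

2979466560

φ(3) = 3 − 1 = 2.
φ(13) = 13 − 1 = 12.
φ(43^2) = 43^2 − 43^1 = 1849 − 43 = 1806.
φ(71) = 71 − 1 = 70.
φ(983) = 983 − 1 = 982.
Multiply: 2 · 12 · 1806 · 70 · 982 = 2979466560.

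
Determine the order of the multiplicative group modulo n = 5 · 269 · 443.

473824

φ(5) = 5 − 1 = 4.
φ(269) = 269 − 1 = 268.
φ(443) = 443 − 1 = 442.
φ(595835) = 4 × 268 × 442 = 473824.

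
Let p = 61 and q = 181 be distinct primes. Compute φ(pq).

10800

φ(11041) = 11041 · (1 − 1/61) · (1 − 1/181)
       = 11041 · 10800/11041 = 10800.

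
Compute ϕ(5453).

4320

First factor: 5453 = 7 * 19 * 41.
φ(5453) = 5453 · (1 − 1/7) · (1 − 1/19) · (1 − 1/41)
       = 5453 · 4320/5453 = 4320.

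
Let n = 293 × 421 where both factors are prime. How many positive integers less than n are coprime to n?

122640

φ(n) = (p − 1)(q − 1) = (293−1)(421−1) = 292·420 = 122640.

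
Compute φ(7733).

First factor: 7733 = 11 * 19 * 37.
φ(7733) = 7733 · (1 − 1/11) · (1 − 1/19) · (1 − 1/37)
       = 7733 · 6480/7733 = 6480.

6480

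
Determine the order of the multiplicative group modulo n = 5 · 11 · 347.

φ(5) = 5 − 1 = 4.
φ(11) = 11 − 1 = 10.
φ(347) = 347 − 1 = 346.
Multiply: 4 · 10 · 346 = 13840.

13840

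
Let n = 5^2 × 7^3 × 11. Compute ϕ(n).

58800

φ(94325) = 94325 · (1 − 1/5) · (1 − 1/7) · (1 − 1/11)
       = 94325 · 240/385 = 58800.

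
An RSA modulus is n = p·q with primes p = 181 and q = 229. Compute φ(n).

41040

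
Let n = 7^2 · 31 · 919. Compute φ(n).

φ(1395961) = 1395961 · (1 − 1/7) · (1 − 1/31) · (1 − 1/919)
       = 1395961 · 165240/199423 = 1156680.

1156680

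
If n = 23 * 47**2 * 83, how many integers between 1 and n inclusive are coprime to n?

φ(4216981) = 4216981 · (1 − 1/23) · (1 − 1/47) · (1 − 1/83)
       = 4216981 · 82984/89723 = 3900248.

3900248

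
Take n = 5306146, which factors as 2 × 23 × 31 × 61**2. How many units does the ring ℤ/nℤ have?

2415600

φ(2) = 2 − 1 = 1.
φ(23) = 23 − 1 = 22.
φ(31) = 31 − 1 = 30.
φ(61^2) = 61^1·(61−1) = 61·60 = 3660.
φ(5306146) = 1 × 22 × 30 × 3660 = 2415600.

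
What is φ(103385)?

73920

Factor 103385: 103385 = 5 * 23 * 29 * 31.
φ(5) = 5 − 1 = 4.
φ(23) = 23 − 1 = 22.
φ(29) = 29 − 1 = 28.
φ(31) = 31 − 1 = 30.
Multiply: 4 · 22 · 28 · 30 = 73920.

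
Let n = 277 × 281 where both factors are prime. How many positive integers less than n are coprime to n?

77280

For distinct primes, φ(pq) = (p−1)(q−1) = 276 × 280 = 77280.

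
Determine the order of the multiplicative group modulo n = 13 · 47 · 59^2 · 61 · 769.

φ(13) = 13 − 1 = 12.
φ(47) = 47 − 1 = 46.
φ(59^2) = 59^1·(59−1) = 59·58 = 3422.
φ(61) = 61 − 1 = 60.
φ(769) = 769 − 1 = 768.
Since φ is multiplicative, φ(99770329919) = 12 · 46 · 3422 · 60 · 768 = 87042539520.

87042539520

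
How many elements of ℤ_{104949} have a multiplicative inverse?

First factor: 104949 = 3^3 * 13^2 * 23.
φ(3^3) = 3^2·(3−1) = 9·2 = 18.
φ(13^2) = 13^2 − 13^1 = 169 − 13 = 156.
φ(23) = 23 − 1 = 22.
Multiply: 18 · 156 · 22 = 61776.

61776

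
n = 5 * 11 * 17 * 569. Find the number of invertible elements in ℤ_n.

363520

φ(5) = 5 − 1 = 4.
φ(11) = 11 − 1 = 10.
φ(17) = 17 − 1 = 16.
φ(569) = 569 − 1 = 568.
Multiply: 4 · 10 · 16 · 568 = 363520.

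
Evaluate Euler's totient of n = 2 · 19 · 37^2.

23976

φ(52022) = 52022 · (1 − 1/2) · (1 − 1/19) · (1 − 1/37)
       = 52022 · 648/1406 = 23976.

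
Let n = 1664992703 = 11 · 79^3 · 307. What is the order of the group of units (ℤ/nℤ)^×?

φ(11) = 11 − 1 = 10.
φ(79^3) = 79^2·(79−1) = 6241·78 = 486798.
φ(307) = 307 − 1 = 306.
Multiply: 10 · 486798 · 306 = 1489601880.

1489601880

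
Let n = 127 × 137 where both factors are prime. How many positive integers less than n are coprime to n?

17136

φ(127) = 127 − 1 = 126.
φ(137) = 137 − 1 = 136.
φ(17399) = 126 × 136 = 17136.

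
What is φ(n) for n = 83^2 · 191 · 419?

φ(83^2) = 83^2 − 83^1 = 6889 − 83 = 6806.
φ(191) = 191 − 1 = 190.
φ(419) = 419 − 1 = 418.
φ(551319781) = 6806 × 190 × 418 = 540532520.

540532520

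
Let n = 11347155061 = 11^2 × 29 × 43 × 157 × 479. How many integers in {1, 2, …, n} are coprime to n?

φ(11^2) = 11^1·(11−1) = 11·10 = 110.
φ(29) = 29 − 1 = 28.
φ(43) = 43 − 1 = 42.
φ(157) = 157 − 1 = 156.
φ(479) = 479 − 1 = 478.
φ(11347155061) = 110 × 28 × 42 × 156 × 478 = 9646116480.

9646116480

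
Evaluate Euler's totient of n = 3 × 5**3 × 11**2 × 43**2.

φ(83898375) = 83898375 · (1 − 1/3) · (1 − 1/5) · (1 − 1/11) · (1 − 1/43)
       = 83898375 · 3360/7095 = 39732000.

39732000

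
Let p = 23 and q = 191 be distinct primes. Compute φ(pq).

φ(pq) = (p−1)(q−1) = 22 · 190 = 4180.

4180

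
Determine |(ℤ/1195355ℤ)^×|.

752640

First factor: 1195355 = 5 · 7^3 · 17 · 41.
φ(5) = 5 − 1 = 4.
φ(7^3) = 7^3 − 7^2 = 343 − 49 = 294.
φ(17) = 17 − 1 = 16.
φ(41) = 41 − 1 = 40.
φ(1195355) = 4 × 294 × 16 × 40 = 752640.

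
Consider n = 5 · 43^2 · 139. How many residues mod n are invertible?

996912

φ(5) = 5 − 1 = 4.
φ(43^2) = 43^1·(43−1) = 43·42 = 1806.
φ(139) = 139 − 1 = 138.
φ(1285055) = 4 × 1806 × 138 = 996912.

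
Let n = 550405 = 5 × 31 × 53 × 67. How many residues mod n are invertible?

φ(5) = 5 − 1 = 4.
φ(31) = 31 − 1 = 30.
φ(53) = 53 − 1 = 52.
φ(67) = 67 − 1 = 66.
Multiply: 4 · 30 · 52 · 66 = 411840.

411840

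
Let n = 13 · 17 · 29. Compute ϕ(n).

5376

φ(13) = 13 − 1 = 12.
φ(17) = 17 − 1 = 16.
φ(29) = 29 − 1 = 28.
Since φ is multiplicative, φ(6409) = 12 · 16 · 28 = 5376.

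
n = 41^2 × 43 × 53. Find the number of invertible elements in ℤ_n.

3581760

φ(41^2) = 41^2 − 41^1 = 1681 − 41 = 1640.
φ(43) = 43 − 1 = 42.
φ(53) = 53 − 1 = 52.
Since φ is multiplicative, φ(3830999) = 1640 · 42 · 52 = 3581760.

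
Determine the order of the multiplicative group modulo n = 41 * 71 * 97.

φ(41) = 41 − 1 = 40.
φ(71) = 71 − 1 = 70.
φ(97) = 97 − 1 = 96.
Multiply: 40 · 70 · 96 = 268800.

268800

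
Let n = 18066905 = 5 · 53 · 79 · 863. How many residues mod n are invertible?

13985088

φ(5) = 5 − 1 = 4.
φ(53) = 53 − 1 = 52.
φ(79) = 79 − 1 = 78.
φ(863) = 863 − 1 = 862.
Since φ is multiplicative, φ(18066905) = 4 · 52 · 78 · 862 = 13985088.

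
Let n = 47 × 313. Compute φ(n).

14352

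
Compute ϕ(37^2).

1332

φ(1369) = 1369 · (1 − 1/37)
       = 1369 · 36/37 = 1332.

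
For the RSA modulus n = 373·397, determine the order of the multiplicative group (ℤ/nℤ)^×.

147312

φ(373) = 373 − 1 = 372.
φ(397) = 397 − 1 = 396.
Multiply: 372 · 396 = 147312.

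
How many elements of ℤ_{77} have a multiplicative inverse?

60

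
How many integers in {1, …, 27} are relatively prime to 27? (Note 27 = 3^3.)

φ(3^3) = 3^2·(3−1) = 9·2 = 18.

18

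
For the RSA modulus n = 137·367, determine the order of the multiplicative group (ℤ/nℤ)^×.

49776

φ(137) = 137 − 1 = 136.
φ(367) = 367 − 1 = 366.
φ(50279) = 136 × 366 = 49776.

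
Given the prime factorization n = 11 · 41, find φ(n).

400

φ(11) = 11 − 1 = 10.
φ(41) = 41 − 1 = 40.
Multiply: 10 · 40 = 400.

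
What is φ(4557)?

2520

4557 = 3 · 7**2 · 31.
φ(4557) = 4557 · (1 − 1/3) · (1 − 1/7) · (1 − 1/31)
       = 4557 · 360/651 = 2520.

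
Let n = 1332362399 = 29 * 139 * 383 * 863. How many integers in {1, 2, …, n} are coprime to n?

φ(29) = 29 − 1 = 28.
φ(139) = 139 − 1 = 138.
φ(383) = 383 − 1 = 382.
φ(863) = 863 − 1 = 862.
Multiply: 28 · 138 · 382 · 862 = 1272353376.

1272353376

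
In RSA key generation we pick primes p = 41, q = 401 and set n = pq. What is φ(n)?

16000

φ(16441) = 16441 · (1 − 1/41) · (1 − 1/401)
       = 16441 · 16000/16441 = 16000.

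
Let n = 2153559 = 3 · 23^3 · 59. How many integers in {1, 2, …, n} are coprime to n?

φ(2153559) = 2153559 · (1 − 1/3) · (1 − 1/23) · (1 − 1/59)
       = 2153559 · 2552/4071 = 1350008.

1350008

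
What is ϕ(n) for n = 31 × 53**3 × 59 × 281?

φ(31) = 31 − 1 = 30.
φ(53^3) = 53^3 − 53^2 = 148877 − 2809 = 146068.
φ(59) = 59 − 1 = 58.
φ(281) = 281 − 1 = 280.
φ(76515185273) = 30 × 146068 × 58 × 280 = 71164329600.

71164329600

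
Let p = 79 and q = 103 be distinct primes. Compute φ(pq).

φ(8137) = 8137 · (1 − 1/79) · (1 − 1/103)
       = 8137 · 7956/8137 = 7956.

7956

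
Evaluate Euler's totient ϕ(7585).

5760

First factor: 7585 = 5 × 37 × 41.
φ(5) = 5 − 1 = 4.
φ(37) = 37 − 1 = 36.
φ(41) = 41 − 1 = 40.
Since φ is multiplicative, φ(7585) = 4 · 36 · 40 = 5760.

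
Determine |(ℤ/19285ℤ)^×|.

12096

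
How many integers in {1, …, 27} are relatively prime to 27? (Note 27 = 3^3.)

18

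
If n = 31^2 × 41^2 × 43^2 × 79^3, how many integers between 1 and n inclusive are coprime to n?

1340890543137600

φ(1472683042702951) = 1472683042702951 · (1 − 1/31) · (1 − 1/41) · (1 − 1/43) · (1 − 1/79)
       = 1472683042702951 · 3931200/4317587 = 1340890543137600.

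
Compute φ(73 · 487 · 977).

34152192

φ(34733327) = 34733327 · (1 − 1/73) · (1 − 1/487) · (1 − 1/977)
       = 34733327 · 34152192/34733327 = 34152192.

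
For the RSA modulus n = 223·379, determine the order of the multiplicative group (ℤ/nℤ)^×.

φ(84517) = 84517 · (1 − 1/223) · (1 − 1/379)
       = 84517 · 83916/84517 = 83916.

83916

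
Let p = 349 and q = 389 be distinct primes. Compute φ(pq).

135024

For distinct primes, φ(pq) = (p−1)(q−1) = 348 × 388 = 135024.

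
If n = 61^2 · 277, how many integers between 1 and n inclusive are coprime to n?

1010160

φ(1030717) = 1030717 · (1 − 1/61) · (1 − 1/277)
       = 1030717 · 16560/16897 = 1010160.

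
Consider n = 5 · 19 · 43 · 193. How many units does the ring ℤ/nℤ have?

580608

φ(5) = 5 − 1 = 4.
φ(19) = 19 − 1 = 18.
φ(43) = 43 − 1 = 42.
φ(193) = 193 − 1 = 192.
Multiply: 4 · 18 · 42 · 192 = 580608.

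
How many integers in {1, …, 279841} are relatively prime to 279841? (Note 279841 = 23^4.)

φ(23^4) = 23^3·(23−1) = 12167·22 = 267674.

267674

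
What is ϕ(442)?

192

442 = 2 · 13 · 17.
φ(2) = 2 − 1 = 1.
φ(13) = 13 − 1 = 12.
φ(17) = 17 − 1 = 16.
Multiply: 1 · 12 · 16 = 192.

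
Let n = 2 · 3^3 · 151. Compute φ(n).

2700

φ(8154) = 8154 · (1 − 1/2) · (1 − 1/3) · (1 − 1/151)
       = 8154 · 300/906 = 2700.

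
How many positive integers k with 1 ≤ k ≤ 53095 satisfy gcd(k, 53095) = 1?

53095 = 5 · 7 · 37 · 41.
φ(5) = 5 − 1 = 4.
φ(7) = 7 − 1 = 6.
φ(37) = 37 − 1 = 36.
φ(41) = 41 − 1 = 40.
Multiply: 4 · 6 · 36 · 40 = 34560.

34560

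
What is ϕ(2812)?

2812 = 2**2 × 19 × 37.
φ(2812) = 2812 · (1 − 1/2) · (1 − 1/19) · (1 − 1/37)
       = 2812 · 648/1406 = 1296.

1296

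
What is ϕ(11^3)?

1210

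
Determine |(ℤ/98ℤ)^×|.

42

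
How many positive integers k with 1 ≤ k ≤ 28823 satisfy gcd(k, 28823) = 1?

25920

Factor 28823: 28823 = 19 · 37 · 41.
φ(28823) = 28823 · (1 − 1/19) · (1 − 1/37) · (1 − 1/41)
       = 28823 · 25920/28823 = 25920.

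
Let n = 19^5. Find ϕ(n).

2345778

φ(2476099) = 2476099 · (1 − 1/19)
       = 2476099 · 18/19 = 2345778.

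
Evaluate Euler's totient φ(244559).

244559 = 7**3 * 23 * 31.
φ(244559) = 244559 · (1 − 1/7) · (1 − 1/23) · (1 − 1/31)
       = 244559 · 3960/4991 = 194040.

194040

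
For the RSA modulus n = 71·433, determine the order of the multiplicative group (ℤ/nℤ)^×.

For distinct primes, φ(pq) = (p−1)(q−1) = 70 × 432 = 30240.

30240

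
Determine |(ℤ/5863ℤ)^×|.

5863 = 11 × 13 × 41.
φ(5863) = 5863 · (1 − 1/11) · (1 − 1/13) · (1 − 1/41)
       = 5863 · 4800/5863 = 4800.

4800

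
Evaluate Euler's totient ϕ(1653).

1653 = 3 · 19 · 29.
φ(3) = 3 − 1 = 2.
φ(19) = 19 − 1 = 18.
φ(29) = 29 − 1 = 28.
Since φ is multiplicative, φ(1653) = 2 · 18 · 28 = 1008.

1008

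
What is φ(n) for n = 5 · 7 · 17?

384

φ(595) = 595 · (1 − 1/5) · (1 − 1/7) · (1 − 1/17)
       = 595 · 384/595 = 384.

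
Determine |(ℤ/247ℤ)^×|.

Prime factorization: 247 = 13 × 19.
φ(13) = 13 − 1 = 12.
φ(19) = 19 − 1 = 18.
φ(247) = 12 × 18 = 216.

216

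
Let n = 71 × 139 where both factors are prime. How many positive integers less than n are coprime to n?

9660

φ(pq) = (p−1)(q−1) = 70 · 138 = 9660.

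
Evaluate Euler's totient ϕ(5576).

2560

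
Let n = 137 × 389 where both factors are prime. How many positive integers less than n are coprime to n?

52768

φ(pq) = (p−1)(q−1) = 136 · 388 = 52768.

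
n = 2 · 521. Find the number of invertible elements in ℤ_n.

φ(1042) = 1042 · (1 − 1/2) · (1 − 1/521)
       = 1042 · 520/1042 = 520.

520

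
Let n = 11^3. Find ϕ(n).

1210

φ(11^3) = 11^3 − 11^2 = 1331 − 121 = 1210.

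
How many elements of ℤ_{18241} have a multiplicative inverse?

16128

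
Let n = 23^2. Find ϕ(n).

506

φ(529) = 529 · (1 − 1/23)
       = 529 · 22/23 = 506.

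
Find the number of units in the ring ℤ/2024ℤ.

880

Prime factorization: 2024 = 2**3 · 11 · 23.
φ(2024) = 2024 · (1 − 1/2) · (1 − 1/11) · (1 − 1/23)
       = 2024 · 220/506 = 880.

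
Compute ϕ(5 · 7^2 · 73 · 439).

5298048

φ(7851515) = 7851515 · (1 − 1/5) · (1 − 1/7) · (1 − 1/73) · (1 − 1/439)
       = 7851515 · 756864/1121645 = 5298048.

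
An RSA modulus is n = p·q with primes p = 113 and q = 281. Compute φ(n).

31360

φ(31753) = 31753 · (1 − 1/113) · (1 − 1/281)
       = 31753 · 31360/31753 = 31360.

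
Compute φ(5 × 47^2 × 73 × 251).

φ(5) = 5 − 1 = 4.
φ(47^2) = 47^1·(47−1) = 47·46 = 2162.
φ(73) = 73 − 1 = 72.
φ(251) = 251 − 1 = 250.
Multiply: 4 · 2162 · 72 · 250 = 155664000.

155664000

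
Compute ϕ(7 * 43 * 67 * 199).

φ(7) = 7 − 1 = 6.
φ(43) = 43 − 1 = 42.
φ(67) = 67 − 1 = 66.
φ(199) = 199 − 1 = 198.
Multiply: 6 · 42 · 66 · 198 = 3293136.

3293136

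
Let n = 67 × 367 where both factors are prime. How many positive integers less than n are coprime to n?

24156

φ(67) = 67 − 1 = 66.
φ(367) = 367 − 1 = 366.
φ(24589) = 66 × 366 = 24156.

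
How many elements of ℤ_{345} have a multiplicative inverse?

345 = 3 × 5 × 23.
φ(345) = 345 · (1 − 1/3) · (1 − 1/5) · (1 − 1/23)
       = 345 · 176/345 = 176.

176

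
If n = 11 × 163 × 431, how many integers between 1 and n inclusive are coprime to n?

φ(772783) = 772783 · (1 − 1/11) · (1 − 1/163) · (1 − 1/431)
       = 772783 · 696600/772783 = 696600.

696600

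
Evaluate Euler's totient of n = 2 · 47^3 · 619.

62797452

φ(128532874) = 128532874 · (1 − 1/2) · (1 − 1/47) · (1 − 1/619)
       = 128532874 · 28428/58186 = 62797452.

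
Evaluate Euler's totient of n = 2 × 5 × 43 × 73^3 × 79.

5027847552

φ(2) = 2 − 1 = 1.
φ(5) = 5 − 1 = 4.
φ(43) = 43 − 1 = 42.
φ(73^3) = 73^3 − 73^2 = 389017 − 5329 = 383688.
φ(79) = 79 − 1 = 78.
Since φ is multiplicative, φ(13214907490) = 1 · 4 · 42 · 383688 · 78 = 5027847552.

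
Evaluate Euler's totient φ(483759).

483759 = 3**3 * 19 * 23 * 41.
φ(483759) = 483759 · (1 − 1/3) · (1 − 1/19) · (1 − 1/23) · (1 − 1/41)
       = 483759 · 31680/53751 = 285120.

285120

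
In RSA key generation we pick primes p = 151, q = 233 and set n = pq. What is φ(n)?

φ(151) = 151 − 1 = 150.
φ(233) = 233 − 1 = 232.
Since φ is multiplicative, φ(35183) = 150 · 232 = 34800.

34800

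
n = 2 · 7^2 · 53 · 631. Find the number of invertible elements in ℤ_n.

φ(3277414) = 3277414 · (1 − 1/2) · (1 − 1/7) · (1 − 1/53) · (1 − 1/631)
       = 3277414 · 196560/468202 = 1375920.

1375920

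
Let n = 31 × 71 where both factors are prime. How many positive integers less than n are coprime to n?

2100

For distinct primes, φ(pq) = (p−1)(q−1) = 30 × 70 = 2100.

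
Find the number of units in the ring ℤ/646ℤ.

288

Factor 646: 646 = 2 * 17 * 19.
φ(646) = 646 · (1 − 1/2) · (1 − 1/17) · (1 − 1/19)
       = 646 · 288/646 = 288.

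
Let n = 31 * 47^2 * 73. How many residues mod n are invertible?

φ(4998967) = 4998967 · (1 − 1/31) · (1 − 1/47) · (1 − 1/73)
       = 4998967 · 99360/106361 = 4669920.

4669920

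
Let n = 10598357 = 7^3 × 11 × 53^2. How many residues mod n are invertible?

φ(7^3) = 7^2·(7−1) = 49·6 = 294.
φ(11) = 11 − 1 = 10.
φ(53^2) = 53^2 − 53^1 = 2809 − 53 = 2756.
Multiply: 294 · 10 · 2756 = 8102640.

8102640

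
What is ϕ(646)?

288

First factor: 646 = 2 · 17 · 19.
φ(2) = 2 − 1 = 1.
φ(17) = 17 − 1 = 16.
φ(19) = 19 − 1 = 18.
Since φ is multiplicative, φ(646) = 1 · 16 · 18 = 288.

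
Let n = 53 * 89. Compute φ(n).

φ(4717) = 4717 · (1 − 1/53) · (1 − 1/89)
       = 4717 · 4576/4717 = 4576.

4576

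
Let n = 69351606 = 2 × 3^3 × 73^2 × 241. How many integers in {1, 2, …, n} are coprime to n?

22705920

φ(2) = 2 − 1 = 1.
φ(3^3) = 3^3 − 3^2 = 27 − 9 = 18.
φ(73^2) = 73^2 − 73^1 = 5329 − 73 = 5256.
φ(241) = 241 − 1 = 240.
Since φ is multiplicative, φ(69351606) = 1 · 18 · 5256 · 240 = 22705920.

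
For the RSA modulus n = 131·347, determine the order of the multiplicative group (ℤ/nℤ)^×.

44980

φ(45457) = 45457 · (1 − 1/131) · (1 − 1/347)
       = 45457 · 44980/45457 = 44980.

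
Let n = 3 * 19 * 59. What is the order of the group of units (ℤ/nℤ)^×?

2088

φ(3363) = 3363 · (1 − 1/3) · (1 − 1/19) · (1 − 1/59)
       = 3363 · 2088/3363 = 2088.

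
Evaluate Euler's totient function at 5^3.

100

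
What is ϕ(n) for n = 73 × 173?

12384

φ(12629) = 12629 · (1 − 1/73) · (1 − 1/173)
       = 12629 · 12384/12629 = 12384.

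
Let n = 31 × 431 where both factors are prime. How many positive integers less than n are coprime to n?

12900

φ(31) = 31 − 1 = 30.
φ(431) = 431 − 1 = 430.
Since φ is multiplicative, φ(13361) = 30 · 430 = 12900.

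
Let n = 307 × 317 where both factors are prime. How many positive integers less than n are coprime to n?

φ(n) = (p − 1)(q − 1) = (307−1)(317−1) = 306·316 = 96696.

96696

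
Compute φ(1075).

840

First factor: 1075 = 5**2 * 43.
φ(5^2) = 5^1·(5−1) = 5·4 = 20.
φ(43) = 43 − 1 = 42.
Since φ is multiplicative, φ(1075) = 20 · 42 = 840.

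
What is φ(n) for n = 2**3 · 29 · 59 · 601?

3897600

φ(8226488) = 8226488 · (1 − 1/2) · (1 − 1/29) · (1 − 1/59) · (1 − 1/601)
       = 8226488 · 974400/2056622 = 3897600.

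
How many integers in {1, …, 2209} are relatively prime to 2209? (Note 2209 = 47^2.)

2162

φ(47^2) = 47^2 − 47^1 = 2209 − 47 = 2162.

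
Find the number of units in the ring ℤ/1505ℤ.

1008

Prime factorization: 1505 = 5 * 7 * 43.
φ(1505) = 1505 · (1 − 1/5) · (1 − 1/7) · (1 − 1/43)
       = 1505 · 1008/1505 = 1008.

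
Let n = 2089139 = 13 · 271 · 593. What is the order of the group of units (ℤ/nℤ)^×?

1918080

φ(13) = 13 − 1 = 12.
φ(271) = 271 − 1 = 270.
φ(593) = 593 − 1 = 592.
Multiply: 12 · 270 · 592 = 1918080.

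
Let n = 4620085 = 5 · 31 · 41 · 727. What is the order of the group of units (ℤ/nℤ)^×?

φ(4620085) = 4620085 · (1 − 1/5) · (1 − 1/31) · (1 − 1/41) · (1 − 1/727)
       = 4620085 · 3484800/4620085 = 3484800.

3484800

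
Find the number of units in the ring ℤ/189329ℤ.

145152

Factor 189329: 189329 = 7 · 17 · 37 · 43.
φ(7) = 7 − 1 = 6.
φ(17) = 17 − 1 = 16.
φ(37) = 37 − 1 = 36.
φ(43) = 43 − 1 = 42.
φ(189329) = 6 × 16 × 36 × 42 = 145152.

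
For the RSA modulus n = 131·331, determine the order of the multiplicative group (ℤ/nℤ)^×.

φ(n) = (p − 1)(q − 1) = (131−1)(331−1) = 130·330 = 42900.

42900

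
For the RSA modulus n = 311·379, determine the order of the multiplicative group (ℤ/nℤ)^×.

117180

φ(117869) = 117869 · (1 − 1/311) · (1 − 1/379)
       = 117869 · 117180/117869 = 117180.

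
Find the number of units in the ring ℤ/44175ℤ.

21600

Prime factorization: 44175 = 3 · 5^2 · 19 · 31.
φ(44175) = 44175 · (1 − 1/3) · (1 − 1/5) · (1 − 1/19) · (1 − 1/31)
       = 44175 · 4320/8835 = 21600.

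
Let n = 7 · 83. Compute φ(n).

φ(581) = 581 · (1 − 1/7) · (1 − 1/83)
       = 581 · 492/581 = 492.

492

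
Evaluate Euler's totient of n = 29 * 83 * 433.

φ(1042231) = 1042231 · (1 − 1/29) · (1 − 1/83) · (1 − 1/433)
       = 1042231 · 991872/1042231 = 991872.

991872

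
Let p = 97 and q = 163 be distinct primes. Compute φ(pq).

15552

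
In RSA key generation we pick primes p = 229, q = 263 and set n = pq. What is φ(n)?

59736

For distinct primes, φ(pq) = (p−1)(q−1) = 228 × 262 = 59736.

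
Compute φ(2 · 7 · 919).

φ(12866) = 12866 · (1 − 1/2) · (1 − 1/7) · (1 − 1/919)
       = 12866 · 5508/12866 = 5508.

5508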